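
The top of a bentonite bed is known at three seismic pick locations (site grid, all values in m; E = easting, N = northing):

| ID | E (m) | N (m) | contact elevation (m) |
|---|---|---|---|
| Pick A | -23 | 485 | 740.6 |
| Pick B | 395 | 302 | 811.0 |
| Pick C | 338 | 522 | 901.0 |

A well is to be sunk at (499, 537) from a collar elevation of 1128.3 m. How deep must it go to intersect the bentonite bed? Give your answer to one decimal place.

156.5 m

Let the plane be z = a·E + b·N + c.
Pick B−Pick A: 418a − 183b = 70.4;  Pick C−Pick A: 361a + 37b = 160.4.
Solving gives a = 0.39198, b = 0.51065.
Then c = 740.6 − a·-23 − b·485 = 501.95.
At (499, 537): z_contact = 195.60 + 274.22 + 501.95 = 971.77 m.
Depth below ground = 1128.3 − 971.77 = 156.5 m.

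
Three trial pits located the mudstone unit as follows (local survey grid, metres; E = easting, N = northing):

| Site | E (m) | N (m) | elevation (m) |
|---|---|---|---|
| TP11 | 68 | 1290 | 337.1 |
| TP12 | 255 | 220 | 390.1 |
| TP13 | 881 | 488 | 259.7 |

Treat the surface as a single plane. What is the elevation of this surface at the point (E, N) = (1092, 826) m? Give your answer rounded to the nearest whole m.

196 m

Two edge vectors: TP11→TP12 = (187, -1070, 53), TP11→TP13 = (813, -802, -77.4).
Normal n = (TP11→TP12) × (TP11→TP13) = (125324, 57562.8, 719936).
So ∂z/∂E = −n_x/n_z = −0.17408 and ∂z/∂N = −n_y/n_z = −0.07996.
Intercept c from TP11: 337.1 + 11.84 + 103.14 = 452.08.
At (1092, 826): z = −190.1 − 66.0 + 452.08 = 195.9 m.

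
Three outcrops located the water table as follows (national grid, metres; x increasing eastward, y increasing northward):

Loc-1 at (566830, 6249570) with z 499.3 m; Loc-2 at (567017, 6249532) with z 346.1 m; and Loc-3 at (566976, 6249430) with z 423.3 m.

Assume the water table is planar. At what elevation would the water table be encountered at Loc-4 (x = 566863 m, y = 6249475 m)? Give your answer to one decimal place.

507.2 m

Let the plane be z = a·x + b·y + c.
Loc-2−Loc-1: 187a − 38b = −153.2;  Loc-3−Loc-1: 146a − 140b = −76.
Solving gives a = −0.899573478, b = −0.395269484.
Then c = 499.3 − a·566830 − b·6249570 = 2980668.85.
At (566863, 6249475): z = −509934.9 − 2470226.8 + 2980668.85 = 507.2 m.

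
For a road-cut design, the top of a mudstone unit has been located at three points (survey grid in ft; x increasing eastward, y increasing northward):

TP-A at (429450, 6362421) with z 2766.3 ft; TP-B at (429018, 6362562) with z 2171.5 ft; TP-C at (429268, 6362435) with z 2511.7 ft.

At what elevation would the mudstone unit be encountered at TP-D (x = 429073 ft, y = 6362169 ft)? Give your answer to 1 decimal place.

2214.1 ft

Let the plane be z = a·x + b·y + c.
TP-B−TP-A: −432a + 141b = −594.8;  TP-C−TP-A: −182a + 14b = −254.6.
Solving gives a = 1.405700010, b = 0.088385847.
Then c = 2766.3 − a·429450 − b·6362421 = −1163259.54.
At (429073, 6362169): z = 603147.9 + 562325.7 − 1163259.54 = 2214.1 ft.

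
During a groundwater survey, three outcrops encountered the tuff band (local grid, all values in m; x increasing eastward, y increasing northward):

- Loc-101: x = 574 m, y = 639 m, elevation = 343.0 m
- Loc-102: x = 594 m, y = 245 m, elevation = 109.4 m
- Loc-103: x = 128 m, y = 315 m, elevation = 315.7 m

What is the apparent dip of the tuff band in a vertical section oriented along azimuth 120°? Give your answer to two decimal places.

Let the plane be z = a·x + b·y + c.
Loc-102−Loc-101: 20a − 394b = −233.6;  Loc-103−Loc-101: −446a − 324b = −27.3.
Solving gives a = −0.35636, b = 0.57480.
Unit vector along 120° is (sin 120°, cos 120°) = (0.8660, -0.5000).
Slope in that direction = a·(0.8660) + b·(-0.5000) = −0.59602.
Apparent dip = arctan|0.59602| = 30.80° (true dip is 34.1°, so apparent ≤ true as expected).

30.80°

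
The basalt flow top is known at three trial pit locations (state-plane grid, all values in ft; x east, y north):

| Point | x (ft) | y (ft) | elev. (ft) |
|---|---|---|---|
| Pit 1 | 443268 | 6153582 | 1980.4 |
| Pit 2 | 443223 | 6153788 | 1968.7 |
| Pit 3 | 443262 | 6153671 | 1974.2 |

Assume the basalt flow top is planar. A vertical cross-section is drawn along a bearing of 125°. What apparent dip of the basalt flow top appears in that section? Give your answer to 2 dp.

1.52°

Let the plane be z = a·x + b·y + c.
Pit 2−Pit 1: −45a + 206b = −11.7;  Pit 3−Pit 1: −6a + 89b = −6.2.
Solving gives a = −0.08519, b = −0.07541.
Unit vector along 125° is (sin 125°, cos 125°) = (0.8192, -0.5736).
Slope in that direction = a·(0.8192) + b·(-0.5736) = −0.02653.
Apparent dip = arctan|0.02653| = 1.52° (true dip is 6.5°, so apparent ≤ true as expected).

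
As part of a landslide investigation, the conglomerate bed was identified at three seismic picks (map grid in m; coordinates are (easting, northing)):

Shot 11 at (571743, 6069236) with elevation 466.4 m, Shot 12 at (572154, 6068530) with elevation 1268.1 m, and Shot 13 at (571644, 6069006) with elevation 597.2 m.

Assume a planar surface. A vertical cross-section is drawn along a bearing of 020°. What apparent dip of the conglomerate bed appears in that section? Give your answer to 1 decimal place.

Two edge vectors: Shot 11→Shot 12 = (411, -706, 801.7), Shot 11→Shot 13 = (-99, -230, 130.8).
Normal n = (Shot 11→Shot 12) × (Shot 11→Shot 13) = (92046.2, -133127.1, -164424).
So ∂z/∂E = −n_x/n_z = 0.55981 and ∂z/∂N = −n_y/n_z = −0.80966.
Unit vector along 020° is (sin 20°, cos 20°) = (0.3420, 0.9397).
Slope in that direction = a·(0.3420) + b·(0.9397) = −0.56936.
Apparent dip = arctan|0.56936| = 29.7° (true dip is 44.5°, so apparent ≤ true as expected).

29.7°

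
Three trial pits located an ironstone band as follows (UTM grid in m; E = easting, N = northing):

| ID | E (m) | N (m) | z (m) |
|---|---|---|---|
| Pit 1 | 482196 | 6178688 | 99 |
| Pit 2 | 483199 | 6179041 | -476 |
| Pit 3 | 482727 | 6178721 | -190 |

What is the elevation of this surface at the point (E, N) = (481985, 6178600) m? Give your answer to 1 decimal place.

221.3 m

Two edge vectors: Pit 1→Pit 2 = (1003, 353, -575), Pit 1→Pit 3 = (531, 33, -289).
Normal n = (Pit 1→Pit 2) × (Pit 1→Pit 3) = (-83042, -15458, -154344).
So ∂z/∂E = −n_x/n_z = −0.538031929 and ∂z/∂N = −n_y/n_z = −0.100152905.
Intercept c from Pit 1: 99 + 259436.84 + 618813.55 = 878349.40.
At (481985, 6178600): z = −259323.3 − 618804.7 + 878349.40 = 221.3 m.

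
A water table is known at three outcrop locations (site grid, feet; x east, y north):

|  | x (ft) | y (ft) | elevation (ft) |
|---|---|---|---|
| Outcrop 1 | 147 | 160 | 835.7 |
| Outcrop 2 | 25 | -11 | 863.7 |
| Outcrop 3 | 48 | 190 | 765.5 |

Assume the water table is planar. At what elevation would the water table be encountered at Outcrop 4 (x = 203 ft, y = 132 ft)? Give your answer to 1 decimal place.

881.5 ft

Two edge vectors: Outcrop 1→Outcrop 2 = (-122, -171, 28), Outcrop 1→Outcrop 3 = (-99, 30, -70.2).
Normal n = (Outcrop 1→Outcrop 2) × (Outcrop 1→Outcrop 3) = (11164.2, -11336.4, -20589).
So ∂z/∂x = −n_x/n_z = 0.54224 and ∂z/∂y = −n_y/n_z = −0.55060.
Intercept c from Outcrop 1: 835.7 − 79.71 + 88.10 = 844.09.
At (203, 132): z = 110.1 − 72.7 + 844.09 = 881.5 ft.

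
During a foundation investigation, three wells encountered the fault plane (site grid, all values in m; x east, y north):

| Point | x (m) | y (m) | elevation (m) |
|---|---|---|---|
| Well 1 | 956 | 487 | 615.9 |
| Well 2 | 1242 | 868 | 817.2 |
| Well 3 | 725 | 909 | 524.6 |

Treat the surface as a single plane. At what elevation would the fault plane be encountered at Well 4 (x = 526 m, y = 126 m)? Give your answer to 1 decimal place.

333.9 m

Two edge vectors: Well 1→Well 2 = (286, 381, 201.3), Well 1→Well 3 = (-231, 422, -91.3).
Normal n = (Well 1→Well 2) × (Well 1→Well 3) = (-119733.9, -20388.5, 208703).
So ∂z/∂x = −n_x/n_z = 0.573705 and ∂z/∂y = −n_y/n_z = 0.097691.
Intercept c from Well 1: 615.9 − 548.46 − 47.58 = 19.86.
At (526, 126): z = 301.8 + 12.3 + 19.86 = 333.9 m.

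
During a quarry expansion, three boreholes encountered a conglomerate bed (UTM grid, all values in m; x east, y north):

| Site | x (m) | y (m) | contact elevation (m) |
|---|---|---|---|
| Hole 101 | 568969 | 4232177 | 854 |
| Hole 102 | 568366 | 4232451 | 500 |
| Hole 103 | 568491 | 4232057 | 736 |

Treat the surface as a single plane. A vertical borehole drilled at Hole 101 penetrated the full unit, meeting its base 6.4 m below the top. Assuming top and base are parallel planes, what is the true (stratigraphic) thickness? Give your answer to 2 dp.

Let the plane be z = a·x + b·y + c.
Hole 102−Hole 101: −603a + 274b = −354;  Hole 103−Hole 101: −478a − 120b = −118.
Solving gives a = 0.36793, b = −0.48226.
|∇z| = √(a²+b²) = 0.60658, so dip δ = arctan(0.60658) = 31.24°.
True thickness = vertical thickness × cos δ = 6.4 × cos 31.24° = 5.47 m.

5.47 m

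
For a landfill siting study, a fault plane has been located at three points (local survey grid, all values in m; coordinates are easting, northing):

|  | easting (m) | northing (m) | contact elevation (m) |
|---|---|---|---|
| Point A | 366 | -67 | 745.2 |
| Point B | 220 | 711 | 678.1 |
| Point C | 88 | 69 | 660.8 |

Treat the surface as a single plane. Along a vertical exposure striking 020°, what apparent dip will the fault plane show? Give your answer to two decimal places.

3.90°

Two edge vectors: Point A→Point B = (-146, 778, -67.1), Point A→Point C = (-278, 136, -84.4).
Normal n = (Point A→Point B) × (Point A→Point C) = (-56537.6, 6331.4, 196428).
So ∂z/∂easting = −n_x/n_z = 0.28783 and ∂z/∂northing = −n_y/n_z = −0.03223.
Unit vector along 020° is (sin 20°, cos 20°) = (0.3420, 0.9397).
Slope in that direction = a·(0.3420) + b·(0.9397) = 0.06815.
Apparent dip = arctan|0.06815| = 3.90° (true dip is 16.2°, so apparent ≤ true as expected).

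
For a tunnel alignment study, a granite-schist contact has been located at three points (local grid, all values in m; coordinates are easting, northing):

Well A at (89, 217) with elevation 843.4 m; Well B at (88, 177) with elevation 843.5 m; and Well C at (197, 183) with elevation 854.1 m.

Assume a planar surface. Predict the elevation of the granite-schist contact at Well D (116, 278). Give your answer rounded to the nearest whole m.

846 m

Two edge vectors: Well A→Well B = (-1, -40, 0.1), Well A→Well C = (108, -34, 10.7).
Normal n = (Well A→Well B) × (Well A→Well C) = (-424.6, 21.5, 4354).
So ∂z/∂easting = −n_x/n_z = 0.09752 and ∂z/∂northing = −n_y/n_z = −0.00494.
Intercept c from Well A: 843.4 − 8.68 + 1.07 = 835.79.
At (116, 278): z = 11.3 − 1.4 + 835.79 = 845.7 m.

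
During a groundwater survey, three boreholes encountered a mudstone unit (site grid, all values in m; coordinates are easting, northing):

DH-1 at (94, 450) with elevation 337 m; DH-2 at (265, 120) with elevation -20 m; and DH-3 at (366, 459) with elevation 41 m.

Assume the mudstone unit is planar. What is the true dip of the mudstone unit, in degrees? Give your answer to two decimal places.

50.58°

Let the plane be z = a·easting + b·northing + c.
DH-2−DH-1: 171a − 330b = −357;  DH-3−DH-1: 272a + 9b = −296.
Solving gives a = −1.10508, b = 0.50918.
Gradient magnitude |∇z| = √(a² + b²) = √(1.22121 + 0.25927) = 1.21675.
True dip = arctan(1.21675) = 50.58°, dipping toward ESE (azimuth ≈ 115°).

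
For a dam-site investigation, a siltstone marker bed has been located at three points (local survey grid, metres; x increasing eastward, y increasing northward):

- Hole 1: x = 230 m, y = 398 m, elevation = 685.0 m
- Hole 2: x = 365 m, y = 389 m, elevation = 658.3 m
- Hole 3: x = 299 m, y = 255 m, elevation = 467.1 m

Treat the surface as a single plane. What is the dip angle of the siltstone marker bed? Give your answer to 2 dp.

Two edge vectors: Hole 1→Hole 2 = (135, -9, -26.7), Hole 1→Hole 3 = (69, -143, -217.9).
Normal n = (Hole 1→Hole 2) × (Hole 1→Hole 3) = (-1857, 27574.2, -18684).
So ∂z/∂x = −n_x/n_z = −0.09939 and ∂z/∂y = −n_y/n_z = 1.47582.
Gradient magnitude |∇z| = √(a² + b²) = √(0.00988 + 2.17804) = 1.47916.
True dip = arctan(1.47916) = 55.94°, dipping toward S (azimuth ≈ 176°).

55.94°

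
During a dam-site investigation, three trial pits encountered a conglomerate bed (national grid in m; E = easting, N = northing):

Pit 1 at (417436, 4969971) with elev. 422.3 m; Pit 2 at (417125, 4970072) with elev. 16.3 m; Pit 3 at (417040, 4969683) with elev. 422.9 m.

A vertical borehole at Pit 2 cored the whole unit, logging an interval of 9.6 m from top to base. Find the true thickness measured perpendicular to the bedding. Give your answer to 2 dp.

5.24 m

Two edge vectors: Pit 1→Pit 2 = (-311, 101, -406), Pit 1→Pit 3 = (-396, -288, 0.6).
Normal n = (Pit 1→Pit 2) × (Pit 1→Pit 3) = (-116867.4, 160962.6, 129564).
So ∂z/∂E = −n_x/n_z = 0.90201 and ∂z/∂N = −n_y/n_z = −1.24234.
|∇z| = √(a²+b²) = 1.53526, so dip δ = arctan(1.53526) = 56.92°.
True thickness = vertical thickness × cos δ = 9.6 × cos 56.92° = 5.24 m.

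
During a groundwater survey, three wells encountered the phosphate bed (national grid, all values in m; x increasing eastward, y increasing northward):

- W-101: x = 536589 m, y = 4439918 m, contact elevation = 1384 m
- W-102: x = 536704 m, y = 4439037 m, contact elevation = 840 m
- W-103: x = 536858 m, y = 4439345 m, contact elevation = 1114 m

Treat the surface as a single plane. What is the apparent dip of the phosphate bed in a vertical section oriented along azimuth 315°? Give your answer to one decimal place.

9.7°

Two edge vectors: W-101→W-102 = (115, -881, -544), W-101→W-103 = (269, -573, -270).
Normal n = (W-101→W-102) × (W-101→W-103) = (-73842, -115286, 171094).
So ∂z/∂x = −n_x/n_z = 0.43159 and ∂z/∂y = −n_y/n_z = 0.67382.
Unit vector along 315° is (sin 315°, cos 315°) = (-0.7071, 0.7071).
Slope in that direction = a·(-0.7071) + b·(0.7071) = 0.17128.
Apparent dip = arctan|0.17128| = 9.7° (true dip is 38.7°, so apparent ≤ true as expected).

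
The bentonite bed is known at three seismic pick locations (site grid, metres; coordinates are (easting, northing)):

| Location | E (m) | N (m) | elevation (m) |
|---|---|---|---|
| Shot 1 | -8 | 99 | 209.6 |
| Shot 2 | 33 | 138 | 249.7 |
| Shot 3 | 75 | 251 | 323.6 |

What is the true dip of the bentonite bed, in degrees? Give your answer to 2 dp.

35.40°

Let the plane be z = a·E + b·N + c.
Shot 2−Shot 1: 41a + 39b = 40.1;  Shot 3−Shot 1: 83a + 152b = 114.
Solving gives a = 0.55065, b = 0.44932.
Gradient magnitude |∇z| = √(a² + b²) = √(0.30322 + 0.20188) = 0.71070.
True dip = arctan(0.71070) = 35.40°, dipping toward SW (azimuth ≈ 231°).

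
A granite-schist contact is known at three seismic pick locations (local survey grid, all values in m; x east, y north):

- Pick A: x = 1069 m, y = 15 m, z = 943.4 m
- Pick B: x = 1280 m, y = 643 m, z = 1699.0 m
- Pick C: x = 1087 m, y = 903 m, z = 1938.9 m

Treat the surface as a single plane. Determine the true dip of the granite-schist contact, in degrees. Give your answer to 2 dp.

Let the plane be z = a·x + b·y + c.
Pick B−Pick A: 211a + 628b = 755.6;  Pick C−Pick A: 18a + 888b = 995.5.
Solving gives a = 0.26013, b = 1.11579.
Gradient magnitude |∇z| = √(a² + b²) = √(0.06767 + 1.24498) = 1.14571.
True dip = arctan(1.14571) = 48.88°, dipping toward SSW (azimuth ≈ 193°).

48.88°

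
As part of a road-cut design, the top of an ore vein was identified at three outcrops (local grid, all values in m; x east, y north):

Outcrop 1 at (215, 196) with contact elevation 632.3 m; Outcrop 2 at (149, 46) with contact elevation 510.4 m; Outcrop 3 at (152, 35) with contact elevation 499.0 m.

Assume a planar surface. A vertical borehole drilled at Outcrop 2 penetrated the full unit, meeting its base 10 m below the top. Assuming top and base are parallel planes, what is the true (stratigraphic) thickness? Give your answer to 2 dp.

7.07 m

Let the plane be z = a·x + b·y + c.
Outcrop 2−Outcrop 1: −66a − 150b = −121.9;  Outcrop 3−Outcrop 1: −63a − 161b = −133.3.
Solving gives a = −0.31386, b = 0.95077.
|∇z| = √(a²+b²) = 1.00123, so dip δ = arctan(1.00123) = 45.04°.
True thickness = vertical thickness × cos δ = 10 × cos 45.04° = 7.07 m.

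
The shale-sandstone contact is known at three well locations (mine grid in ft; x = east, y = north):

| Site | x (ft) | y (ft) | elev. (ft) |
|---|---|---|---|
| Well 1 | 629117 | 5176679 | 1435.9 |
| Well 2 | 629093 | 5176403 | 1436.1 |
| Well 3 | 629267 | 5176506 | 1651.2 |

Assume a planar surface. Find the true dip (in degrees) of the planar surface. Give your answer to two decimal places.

52.62°

Two edge vectors: Well 1→Well 2 = (-24, -276, 0.2), Well 1→Well 3 = (150, -173, 215.3).
Normal n = (Well 1→Well 2) × (Well 1→Well 3) = (-59388.2, 5197.2, 45552).
So ∂z/∂x = −n_x/n_z = 1.30375 and ∂z/∂y = −n_y/n_z = −0.11409.
Gradient magnitude |∇z| = √(a² + b²) = √(1.69975 + 0.01302) = 1.30873.
True dip = arctan(1.30873) = 52.62°, dipping toward W (azimuth ≈ 275°).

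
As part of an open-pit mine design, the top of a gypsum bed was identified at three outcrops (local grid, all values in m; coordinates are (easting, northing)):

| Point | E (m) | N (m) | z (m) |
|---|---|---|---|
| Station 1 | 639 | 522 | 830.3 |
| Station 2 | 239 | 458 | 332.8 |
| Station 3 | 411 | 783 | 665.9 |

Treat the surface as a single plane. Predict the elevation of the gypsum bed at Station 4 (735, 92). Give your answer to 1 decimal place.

Two edge vectors: Station 1→Station 2 = (-400, -64, -497.5), Station 1→Station 3 = (-228, 261, -164.4).
Normal n = (Station 1→Station 2) × (Station 1→Station 3) = (140369.1, 47670, -118992).
So ∂z/∂E = −n_x/n_z = 1.17965 and ∂z/∂N = −n_y/n_z = 0.40062.
Intercept c from Station 1: 830.3 − 753.80 − 209.12 = −132.62.
At (735, 92): z = 867.0 + 36.9 − 132.62 = 771.3 m.

771.3 m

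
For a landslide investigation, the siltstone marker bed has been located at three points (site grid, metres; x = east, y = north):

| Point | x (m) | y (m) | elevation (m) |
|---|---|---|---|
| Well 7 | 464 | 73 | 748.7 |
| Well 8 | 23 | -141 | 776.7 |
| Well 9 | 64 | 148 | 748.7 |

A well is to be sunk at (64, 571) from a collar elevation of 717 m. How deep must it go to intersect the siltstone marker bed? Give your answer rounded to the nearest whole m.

8 m

Let the plane be z = a·x + b·y + c.
Well 8−Well 7: −441a − 214b = 28;  Well 9−Well 7: −400a + 75b = 0.
Solving gives a = −0.01770, b = −0.09438.
Then c = 748.7 − a·464 − b·73 = 763.80.
At (64, 571): z_contact = −1.1 − 53.9 + 763.80 = 708.8 m.
Depth below ground = 717 − 708.8 = 8 m.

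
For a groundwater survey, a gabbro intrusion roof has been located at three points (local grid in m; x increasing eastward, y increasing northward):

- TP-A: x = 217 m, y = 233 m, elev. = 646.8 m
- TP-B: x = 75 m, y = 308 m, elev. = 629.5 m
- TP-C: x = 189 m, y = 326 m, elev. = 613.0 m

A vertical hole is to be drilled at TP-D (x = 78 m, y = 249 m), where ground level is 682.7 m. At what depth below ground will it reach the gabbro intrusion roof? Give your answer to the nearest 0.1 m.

Let the plane be z = a·x + b·y + c.
TP-B−TP-A: −142a + 75b = −17.3;  TP-C−TP-A: −28a + 93b = −33.8.
Solving gives a = −0.08339, b = −0.38855.
Then c = 646.8 − a·217 − b·233 = 755.43.
At (78, 249): z_contact = −6.50 − 96.75 + 755.43 = 652.17 m.
Depth below ground = 682.7 − 652.17 = 30.5 m.

30.5 m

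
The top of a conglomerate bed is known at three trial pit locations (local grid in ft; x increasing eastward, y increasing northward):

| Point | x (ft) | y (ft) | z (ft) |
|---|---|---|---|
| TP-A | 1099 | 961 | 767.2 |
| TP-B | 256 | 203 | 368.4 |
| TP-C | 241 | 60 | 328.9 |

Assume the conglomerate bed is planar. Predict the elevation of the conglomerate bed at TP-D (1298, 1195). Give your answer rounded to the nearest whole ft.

875 ft

Two edge vectors: TP-A→TP-B = (-843, -758, -398.8), TP-A→TP-C = (-858, -901, -438.3).
Normal n = (TP-A→TP-B) × (TP-A→TP-C) = (-27087.4, -27316.5, 109179).
So ∂z/∂x = −n_x/n_z = 0.24810 and ∂z/∂y = −n_y/n_z = 0.25020.
Intercept c from TP-A: 767.2 − 272.66 − 240.44 = 254.10.
At (1298, 1195): z = 322.0 + 299.0 + 254.10 = 875.1 ft.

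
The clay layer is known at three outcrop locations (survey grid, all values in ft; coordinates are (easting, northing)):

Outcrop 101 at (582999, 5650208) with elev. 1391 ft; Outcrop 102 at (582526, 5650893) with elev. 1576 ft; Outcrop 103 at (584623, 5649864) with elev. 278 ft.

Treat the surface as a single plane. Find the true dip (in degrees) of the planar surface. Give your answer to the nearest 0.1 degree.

37.7°

Let the plane be z = a·E + b·N + c.
Outcrop 102−Outcrop 101: −473a + 685b = 185;  Outcrop 103−Outcrop 101: 1624a − 344b = −1113.
Solving gives a = −0.73575, b = −0.23797.
Gradient magnitude |∇z| = √(a² + b²) = √(0.54133 + 0.05663) = 0.77328.
True dip = arctan(0.77328) = 37.7°, dipping toward ENE (azimuth ≈ 072°).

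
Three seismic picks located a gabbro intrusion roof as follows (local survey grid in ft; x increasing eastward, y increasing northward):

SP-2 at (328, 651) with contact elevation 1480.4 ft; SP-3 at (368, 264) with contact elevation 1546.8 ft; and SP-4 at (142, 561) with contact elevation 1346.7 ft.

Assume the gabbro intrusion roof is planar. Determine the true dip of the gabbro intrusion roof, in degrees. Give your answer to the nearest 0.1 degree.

37.6°

Two edge vectors: SP-2→SP-3 = (40, -387, 66.4), SP-2→SP-4 = (-186, -90, -133.7).
Normal n = (SP-2→SP-3) × (SP-2→SP-4) = (57717.9, -7002.4, -75582).
So ∂z/∂x = −n_x/n_z = 0.76365 and ∂z/∂y = −n_y/n_z = −0.09265.
Gradient magnitude |∇z| = √(a² + b²) = √(0.58316 + 0.00858) = 0.76925.
True dip = arctan(0.76925) = 37.6°, dipping toward W (azimuth ≈ 277°).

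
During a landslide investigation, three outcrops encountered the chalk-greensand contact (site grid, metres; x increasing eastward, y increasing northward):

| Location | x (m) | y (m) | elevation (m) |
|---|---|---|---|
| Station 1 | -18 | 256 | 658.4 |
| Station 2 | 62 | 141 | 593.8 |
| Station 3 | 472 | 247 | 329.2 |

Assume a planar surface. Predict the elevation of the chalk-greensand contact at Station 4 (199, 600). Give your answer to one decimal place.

Let the plane be z = a·x + b·y + c.
Station 2−Station 1: 80a − 115b = −64.6;  Station 3−Station 1: 490a − 9b = −329.2.
Solving gives a = −0.67008, b = 0.09560.
Then c = 658.4 − a·-18 − b·256 = 621.87.
At (199, 600): z = −133.3 + 57.4 + 621.87 = 545.9 m.

545.9 m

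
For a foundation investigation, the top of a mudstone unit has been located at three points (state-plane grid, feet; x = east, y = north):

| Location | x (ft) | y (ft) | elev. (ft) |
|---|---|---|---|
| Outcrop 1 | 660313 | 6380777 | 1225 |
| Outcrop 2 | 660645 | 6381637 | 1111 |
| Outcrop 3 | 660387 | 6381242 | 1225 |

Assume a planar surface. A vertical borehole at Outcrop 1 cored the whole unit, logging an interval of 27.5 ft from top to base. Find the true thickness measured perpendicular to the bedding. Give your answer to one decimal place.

Let the plane be z = a·x + b·y + c.
Outcrop 2−Outcrop 1: 332a + 860b = −114;  Outcrop 3−Outcrop 1: 74a + 465b = 0.
Solving gives a = −0.58420, b = 0.09297.
|∇z| = √(a²+b²) = 0.59155, so dip δ = arctan(0.59155) = 30.61°.
True thickness = vertical thickness × cos δ = 27.5 × cos 30.61° = 23.7 ft.

23.7 ft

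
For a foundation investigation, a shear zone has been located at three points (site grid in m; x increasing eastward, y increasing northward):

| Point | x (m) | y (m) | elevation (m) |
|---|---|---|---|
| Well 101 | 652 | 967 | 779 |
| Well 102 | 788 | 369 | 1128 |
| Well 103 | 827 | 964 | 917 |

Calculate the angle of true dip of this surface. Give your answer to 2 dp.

Let the plane be z = a·x + b·y + c.
Well 102−Well 101: 136a − 598b = 349;  Well 103−Well 101: 175a − 3b = 138.
Solving gives a = 0.78161, b = −0.40585.
Gradient magnitude |∇z| = √(a² + b²) = √(0.61092 + 0.16472) = 0.88070.
True dip = arctan(0.88070) = 41.37°, dipping toward WNW (azimuth ≈ 297°).

41.37°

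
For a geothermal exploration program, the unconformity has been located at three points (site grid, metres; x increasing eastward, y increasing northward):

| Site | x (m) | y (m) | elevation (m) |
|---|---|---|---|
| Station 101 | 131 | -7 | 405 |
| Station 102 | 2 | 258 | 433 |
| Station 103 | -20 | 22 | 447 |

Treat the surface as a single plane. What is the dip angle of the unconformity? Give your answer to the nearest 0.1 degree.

Two edge vectors: Station 101→Station 102 = (-129, 265, 28), Station 101→Station 103 = (-151, 29, 42).
Normal n = (Station 101→Station 102) × (Station 101→Station 103) = (10318, 1190, 36274).
So ∂z/∂x = −n_x/n_z = −0.28445 and ∂z/∂y = −n_y/n_z = −0.03281.
Gradient magnitude |∇z| = √(a² + b²) = √(0.08091 + 0.00108) = 0.28633.
True dip = arctan(0.28633) = 16.0°, dipping toward E (azimuth ≈ 083°).

16.0°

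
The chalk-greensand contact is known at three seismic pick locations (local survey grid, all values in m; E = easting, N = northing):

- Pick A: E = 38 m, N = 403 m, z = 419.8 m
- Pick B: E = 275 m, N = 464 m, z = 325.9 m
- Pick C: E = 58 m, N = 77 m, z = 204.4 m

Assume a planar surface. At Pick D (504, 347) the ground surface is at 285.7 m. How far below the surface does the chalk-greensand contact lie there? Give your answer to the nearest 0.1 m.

160.8 m

Let the plane be z = a·E + b·N + c.
Pick B−Pick A: 237a + 61b = −93.9;  Pick C−Pick A: 20a − 326b = −215.4.
Solving gives a = −0.55746, b = 0.62654.
Then c = 419.8 − a·38 − b·403 = 188.49.
At (504, 347): z_contact = −280.96 + 217.41 + 188.49 = 124.94 m.
Depth below ground = 285.7 − 124.94 = 160.8 m.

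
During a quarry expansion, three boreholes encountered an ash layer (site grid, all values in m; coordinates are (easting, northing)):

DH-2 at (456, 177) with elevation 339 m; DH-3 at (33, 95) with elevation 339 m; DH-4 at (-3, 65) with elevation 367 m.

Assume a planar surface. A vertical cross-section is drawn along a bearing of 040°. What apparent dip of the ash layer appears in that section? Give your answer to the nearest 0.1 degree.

38.0°

Two edge vectors: DH-2→DH-3 = (-423, -82, 0), DH-2→DH-4 = (-459, -112, 28).
Normal n = (DH-2→DH-3) × (DH-2→DH-4) = (-2296, 11844, 9738).
So ∂z/∂E = −n_x/n_z = 0.23578 and ∂z/∂N = −n_y/n_z = −1.21627.
Unit vector along 040° is (sin 40°, cos 40°) = (0.6428, 0.7660).
Slope in that direction = a·(0.6428) + b·(0.7660) = −0.78016.
Apparent dip = arctan|0.78016| = 38.0° (true dip is 51.1°, so apparent ≤ true as expected).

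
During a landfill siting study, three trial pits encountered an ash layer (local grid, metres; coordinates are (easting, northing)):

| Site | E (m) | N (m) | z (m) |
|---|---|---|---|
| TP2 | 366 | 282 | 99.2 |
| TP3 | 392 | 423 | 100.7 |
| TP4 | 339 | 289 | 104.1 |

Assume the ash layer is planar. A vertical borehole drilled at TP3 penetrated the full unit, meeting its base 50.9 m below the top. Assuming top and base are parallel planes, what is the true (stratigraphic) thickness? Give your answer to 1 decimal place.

Let the plane be z = a·E + b·N + c.
TP3−TP2: 26a + 141b = 1.5;  TP4−TP2: −27a + 7b = 4.9.
Solving gives a = −0.17057, b = 0.04209.
|∇z| = √(a²+b²) = 0.17569, so dip δ = arctan(0.17569) = 9.96°.
True thickness = vertical thickness × cos δ = 50.9 × cos 9.96° = 50.1 m.

50.1 m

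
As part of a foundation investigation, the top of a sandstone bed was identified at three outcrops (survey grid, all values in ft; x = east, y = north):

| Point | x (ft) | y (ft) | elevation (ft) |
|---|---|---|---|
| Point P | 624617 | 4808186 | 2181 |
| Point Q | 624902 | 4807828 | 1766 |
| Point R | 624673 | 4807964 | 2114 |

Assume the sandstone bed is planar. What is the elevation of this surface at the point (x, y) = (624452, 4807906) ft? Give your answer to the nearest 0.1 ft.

Let the plane be z = a·x + b·y + c.
Point Q−Point P: 285a − 358b = −415;  Point R−Point P: 56a − 222b = −67.
Solving gives a = −1.576604507, b = −0.095900236.
Then c = 2181 − a·624617 − b·4808186 = 1448061.15.
At (624452, 4807906): z = −984513.8 − 461079.3 + 1448061.15 = 2468.0 ft.

2468.0 ft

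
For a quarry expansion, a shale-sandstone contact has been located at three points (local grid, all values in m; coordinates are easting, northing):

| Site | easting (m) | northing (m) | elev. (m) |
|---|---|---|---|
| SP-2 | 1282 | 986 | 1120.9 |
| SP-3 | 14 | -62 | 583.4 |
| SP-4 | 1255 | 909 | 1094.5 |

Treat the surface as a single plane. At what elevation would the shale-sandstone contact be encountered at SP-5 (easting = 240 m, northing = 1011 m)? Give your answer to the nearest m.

922 m

Let the plane be z = a·easting + b·northing + c.
SP-3−SP-2: −1268a − 1048b = −537.5;  SP-4−SP-2: −27a − 77b = −26.4.
Solving gives a = 0.19787, b = 0.27347.
Then c = 1120.9 − a·1282 − b·986 = 597.59.
At (240, 1011): z = 47.5 + 276.5 + 597.59 = 921.6 m.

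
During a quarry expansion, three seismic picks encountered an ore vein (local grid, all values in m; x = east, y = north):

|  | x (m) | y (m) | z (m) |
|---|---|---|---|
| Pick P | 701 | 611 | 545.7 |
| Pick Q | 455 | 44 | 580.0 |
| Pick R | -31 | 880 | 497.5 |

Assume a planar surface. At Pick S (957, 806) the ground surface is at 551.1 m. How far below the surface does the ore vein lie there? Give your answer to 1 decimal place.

Two edge vectors: Pick P→Pick Q = (-246, -567, 34.3), Pick P→Pick R = (-732, 269, -48.2).
Normal n = (Pick P→Pick Q) × (Pick P→Pick R) = (18102.7, -36964.8, -481218).
So ∂z/∂x = −n_x/n_z = 0.03762 and ∂z/∂y = −n_y/n_z = −0.07682.
Intercept c from Pick P: 545.7 − 26.37 + 46.93 = 566.26.
At (957, 806): z_contact = 36.00 − 61.91 + 566.26 = 540.35 m.
Depth below ground = 551.1 − 540.35 = 10.7 m.

10.7 m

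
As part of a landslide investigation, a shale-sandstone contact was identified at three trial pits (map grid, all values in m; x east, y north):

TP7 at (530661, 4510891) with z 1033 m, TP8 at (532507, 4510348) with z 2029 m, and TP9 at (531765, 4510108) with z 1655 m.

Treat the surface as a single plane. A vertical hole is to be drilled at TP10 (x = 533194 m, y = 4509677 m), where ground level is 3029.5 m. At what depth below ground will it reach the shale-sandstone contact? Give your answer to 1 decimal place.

Two edge vectors: TP7→TP8 = (1846, -543, 996), TP7→TP9 = (1104, -783, 622).
Normal n = (TP7→TP8) × (TP7→TP9) = (442122, -48628, -845946).
So ∂z/∂x = −n_x/n_z = 0.522636197 and ∂z/∂y = −n_y/n_z = −0.057483575.
Intercept c from TP7: 1033 − 277342.65 + 259302.14 = −17007.51.
At (533194, 4509677): z_contact = 278666.48 − 259232.35 − 17007.51 = 2426.62 m.
Depth below ground = 3029.5 − 2426.62 = 602.9 m.

602.9 m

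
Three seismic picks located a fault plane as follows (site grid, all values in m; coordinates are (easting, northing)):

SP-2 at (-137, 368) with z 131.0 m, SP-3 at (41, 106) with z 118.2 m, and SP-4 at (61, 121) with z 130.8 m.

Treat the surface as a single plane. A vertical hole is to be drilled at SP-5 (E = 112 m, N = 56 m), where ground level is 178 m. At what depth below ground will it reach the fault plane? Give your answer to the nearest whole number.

48 m

Let the plane be z = a·E + b·N + c.
SP-3−SP-2: 178a − 262b = −12.8;  SP-4−SP-2: 198a − 247b = −0.2.
Solving gives a = 0.39307, b = 0.31590.
Then c = 131 − a·-137 − b·368 = 68.60.
At (112, 56): z_contact = 44.0 + 17.7 + 68.60 = 130.3 m.
Depth below ground = 178 − 130.3 = 48 m.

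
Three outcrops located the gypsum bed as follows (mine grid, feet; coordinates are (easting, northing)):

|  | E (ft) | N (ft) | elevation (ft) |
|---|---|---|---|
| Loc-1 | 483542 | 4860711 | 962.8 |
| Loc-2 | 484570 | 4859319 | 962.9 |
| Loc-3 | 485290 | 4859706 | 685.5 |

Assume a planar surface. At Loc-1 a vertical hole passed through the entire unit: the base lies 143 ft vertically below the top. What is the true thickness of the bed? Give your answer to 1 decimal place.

Let the plane be z = a·E + b·N + c.
Loc-2−Loc-1: 1028a − 1392b = 0.1;  Loc-3−Loc-1: 1748a − 1005b = −277.3.
Solving gives a = −0.27577, b = −0.20373.
|∇z| = √(a²+b²) = 0.34287, so dip δ = arctan(0.34287) = 18.93°.
True thickness = vertical thickness × cos δ = 143 × cos 18.93° = 135.3 ft.

135.3 ft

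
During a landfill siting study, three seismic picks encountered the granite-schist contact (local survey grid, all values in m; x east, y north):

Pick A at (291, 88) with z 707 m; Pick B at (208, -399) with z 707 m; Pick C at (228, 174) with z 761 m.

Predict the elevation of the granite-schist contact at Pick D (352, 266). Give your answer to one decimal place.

685.7 m

Let the plane be z = a·x + b·y + c.
Pick B−Pick A: −83a − 487b = 0;  Pick C−Pick A: −63a + 86b = 54.
Solving gives a = −0.69536, b = 0.11851.
Then c = 707 − a·291 − b·88 = 898.92.
At (352, 266): z = −244.8 + 31.5 + 898.92 = 685.7 m.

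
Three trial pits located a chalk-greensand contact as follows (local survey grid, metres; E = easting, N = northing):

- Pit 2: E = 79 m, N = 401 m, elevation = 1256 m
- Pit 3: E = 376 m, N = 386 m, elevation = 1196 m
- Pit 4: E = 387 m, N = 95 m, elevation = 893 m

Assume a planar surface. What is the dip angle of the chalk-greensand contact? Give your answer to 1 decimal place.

Let the plane be z = a·E + b·N + c.
Pit 3−Pit 2: 297a − 15b = −60;  Pit 4−Pit 2: 308a − 306b = −363.
Solving gives a = −0.14972, b = 1.03558.
Gradient magnitude |∇z| = √(a² + b²) = √(0.02242 + 1.07242) = 1.04634.
True dip = arctan(1.04634) = 46.3°, dipping toward S (azimuth ≈ 172°).

46.3°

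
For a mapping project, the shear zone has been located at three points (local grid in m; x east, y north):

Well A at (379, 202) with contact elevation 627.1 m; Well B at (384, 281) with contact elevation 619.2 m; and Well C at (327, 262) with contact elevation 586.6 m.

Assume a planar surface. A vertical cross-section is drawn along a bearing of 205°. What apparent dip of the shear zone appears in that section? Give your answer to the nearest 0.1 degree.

Two edge vectors: Well A→Well B = (5, 79, -7.9), Well A→Well C = (-52, 60, -40.5).
Normal n = (Well A→Well B) × (Well A→Well C) = (-2725.5, 613.3, 4408).
So ∂z/∂x = −n_x/n_z = 0.61831 and ∂z/∂y = −n_y/n_z = −0.13913.
Unit vector along 205° is (sin 205°, cos 205°) = (-0.4226, -0.9063).
Slope in that direction = a·(-0.4226) + b·(-0.9063) = −0.13521.
Apparent dip = arctan|0.13521| = 7.7° (true dip is 32.4°, so apparent ≤ true as expected).

7.7°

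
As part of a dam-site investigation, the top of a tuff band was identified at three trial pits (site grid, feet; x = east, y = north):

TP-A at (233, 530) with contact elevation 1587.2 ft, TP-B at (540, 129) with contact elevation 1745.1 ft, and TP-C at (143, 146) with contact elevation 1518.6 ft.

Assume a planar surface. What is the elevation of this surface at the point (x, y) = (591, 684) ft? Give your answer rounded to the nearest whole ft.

Let the plane be z = a·x + b·y + c.
TP-B−TP-A: 307a − 401b = 157.9;  TP-C−TP-A: −90a − 384b = −68.6.
Solving gives a = 0.57243, b = 0.04448.
Then c = 1587.2 − a·233 − b·530 = 1430.25.
At (591, 684): z = 338.3 + 30.4 + 1430.25 = 1799.0 ft.

1799 ft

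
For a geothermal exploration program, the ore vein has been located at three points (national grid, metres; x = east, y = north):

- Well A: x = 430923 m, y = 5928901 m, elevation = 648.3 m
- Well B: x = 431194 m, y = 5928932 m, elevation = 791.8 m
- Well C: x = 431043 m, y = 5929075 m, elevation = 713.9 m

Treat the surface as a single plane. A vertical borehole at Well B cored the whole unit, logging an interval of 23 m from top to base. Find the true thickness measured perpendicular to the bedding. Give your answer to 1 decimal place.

Two edge vectors: Well A→Well B = (271, 31, 143.5), Well A→Well C = (120, 174, 65.6).
Normal n = (Well A→Well B) × (Well A→Well C) = (-22935.4, -557.6, 43434).
So ∂z/∂x = −n_x/n_z = 0.52805 and ∂z/∂y = −n_y/n_z = 0.01284.
|∇z| = √(a²+b²) = 0.52821, so dip δ = arctan(0.52821) = 27.84°.
True thickness = vertical thickness × cos δ = 23 × cos 27.84° = 20.3 m.

20.3 m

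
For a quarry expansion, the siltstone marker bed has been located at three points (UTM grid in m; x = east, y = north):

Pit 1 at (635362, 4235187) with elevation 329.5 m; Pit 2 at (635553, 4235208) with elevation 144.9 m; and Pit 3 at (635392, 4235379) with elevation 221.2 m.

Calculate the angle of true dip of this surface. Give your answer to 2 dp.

45.33°

Let the plane be z = a·x + b·y + c.
Pit 2−Pit 1: 191a + 21b = −184.6;  Pit 3−Pit 1: 30a + 192b = −108.3.
Solving gives a = −0.92028, b = −0.42027.
Gradient magnitude |∇z| = √(a² + b²) = √(0.84692 + 0.17663) = 1.01171.
True dip = arctan(1.01171) = 45.33°, dipping toward ENE (azimuth ≈ 065°).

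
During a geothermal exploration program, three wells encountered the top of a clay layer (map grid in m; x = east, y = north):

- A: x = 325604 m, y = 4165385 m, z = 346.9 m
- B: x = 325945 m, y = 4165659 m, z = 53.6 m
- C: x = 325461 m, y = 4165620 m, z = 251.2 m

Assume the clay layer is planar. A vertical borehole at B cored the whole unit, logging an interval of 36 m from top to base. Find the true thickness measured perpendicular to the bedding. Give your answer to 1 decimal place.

29.2 m

Let the plane be z = a·x + b·y + c.
B−A: 341a + 274b = −293.3;  C−A: −143a + 235b = −95.7.
Solving gives a = −0.35790, b = −0.62502.
|∇z| = √(a²+b²) = 0.72024, so dip δ = arctan(0.72024) = 35.76°.
True thickness = vertical thickness × cos δ = 36 × cos 35.76° = 29.2 m.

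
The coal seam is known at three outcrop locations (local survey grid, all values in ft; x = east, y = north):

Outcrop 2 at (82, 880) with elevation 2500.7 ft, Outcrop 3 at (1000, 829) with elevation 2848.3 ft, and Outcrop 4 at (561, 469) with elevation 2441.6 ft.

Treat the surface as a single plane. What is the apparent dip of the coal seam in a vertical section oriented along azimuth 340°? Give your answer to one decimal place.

Two edge vectors: Outcrop 2→Outcrop 3 = (918, -51, 347.6), Outcrop 2→Outcrop 4 = (479, -411, -59.1).
Normal n = (Outcrop 2→Outcrop 3) × (Outcrop 2→Outcrop 4) = (145877.7, 220754.2, -352869).
So ∂z/∂x = −n_x/n_z = 0.41340 and ∂z/∂y = −n_y/n_z = 0.62560.
Unit vector along 340° is (sin 340°, cos 340°) = (-0.3420, 0.9397).
Slope in that direction = a·(-0.3420) + b·(0.9397) = 0.44648.
Apparent dip = arctan|0.44648| = 24.1° (true dip is 36.9°, so apparent ≤ true as expected).

24.1°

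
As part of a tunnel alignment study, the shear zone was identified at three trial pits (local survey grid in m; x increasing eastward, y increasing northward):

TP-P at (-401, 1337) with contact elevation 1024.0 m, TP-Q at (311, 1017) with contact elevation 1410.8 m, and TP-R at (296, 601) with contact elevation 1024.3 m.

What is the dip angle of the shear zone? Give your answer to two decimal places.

Let the plane be z = a·x + b·y + c.
TP-Q−TP-P: 712a − 320b = 386.8;  TP-R−TP-P: 697a − 736b = 0.3.
Solving gives a = 0.94550, b = 0.89499.
Gradient magnitude |∇z| = √(a² + b²) = √(0.89398 + 0.80101) = 1.30192.
True dip = arctan(1.30192) = 52.47°, dipping toward SW (azimuth ≈ 227°).

52.47°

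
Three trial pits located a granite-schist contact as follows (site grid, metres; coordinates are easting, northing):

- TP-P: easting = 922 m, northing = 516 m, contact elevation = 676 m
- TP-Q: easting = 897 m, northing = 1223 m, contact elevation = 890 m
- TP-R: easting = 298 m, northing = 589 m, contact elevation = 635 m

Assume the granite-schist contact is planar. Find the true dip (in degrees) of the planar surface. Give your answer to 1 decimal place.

Two edge vectors: TP-P→TP-Q = (-25, 707, 214), TP-P→TP-R = (-624, 73, -41).
Normal n = (TP-P→TP-Q) × (TP-P→TP-R) = (-44609, -134561, 439343).
So ∂z/∂easting = −n_x/n_z = 0.10154 and ∂z/∂northing = −n_y/n_z = 0.30628.
Gradient magnitude |∇z| = √(a² + b²) = √(0.01031 + 0.09381) = 0.32267.
True dip = arctan(0.32267) = 17.9°, dipping toward SSW (azimuth ≈ 198°).

17.9°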